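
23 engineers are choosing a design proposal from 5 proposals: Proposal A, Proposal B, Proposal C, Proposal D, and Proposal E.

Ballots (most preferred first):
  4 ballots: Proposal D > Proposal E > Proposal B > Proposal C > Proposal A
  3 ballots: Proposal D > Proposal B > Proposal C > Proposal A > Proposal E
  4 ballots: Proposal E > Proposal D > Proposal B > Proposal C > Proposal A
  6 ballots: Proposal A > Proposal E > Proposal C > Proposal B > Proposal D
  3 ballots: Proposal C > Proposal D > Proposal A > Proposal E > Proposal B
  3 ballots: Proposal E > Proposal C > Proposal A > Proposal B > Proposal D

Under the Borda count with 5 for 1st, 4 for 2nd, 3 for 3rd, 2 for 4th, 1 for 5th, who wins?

Proposal E

Proposal A: 4×1 + 3×2 + 4×1 + 6×5 + 3×3 + 3×3 = 62
Proposal B: 4×3 + 3×4 + 4×3 + 6×2 + 3×1 + 3×2 = 57
Proposal C: 4×2 + 3×3 + 4×2 + 6×3 + 3×5 + 3×4 = 70
Proposal D: 4×5 + 3×5 + 4×4 + 6×1 + 3×4 + 3×1 = 72
Proposal E: 4×4 + 3×1 + 4×5 + 6×4 + 3×2 + 3×5 = 84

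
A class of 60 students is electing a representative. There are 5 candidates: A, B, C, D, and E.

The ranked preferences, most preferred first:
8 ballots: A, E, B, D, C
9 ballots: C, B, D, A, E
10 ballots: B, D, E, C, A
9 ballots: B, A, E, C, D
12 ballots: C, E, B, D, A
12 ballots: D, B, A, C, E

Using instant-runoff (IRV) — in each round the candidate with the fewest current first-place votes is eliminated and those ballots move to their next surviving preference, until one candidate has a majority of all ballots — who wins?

B

Round 1: A 8, B 19, C 21, D 12, E 0. E eliminated.
Round 2: A 8, B 19, C 21, D 12. A eliminated.
Round 3: B 27, C 21, D 12. D eliminated.
Round 4: B 39, C 21. B has a majority (≥31).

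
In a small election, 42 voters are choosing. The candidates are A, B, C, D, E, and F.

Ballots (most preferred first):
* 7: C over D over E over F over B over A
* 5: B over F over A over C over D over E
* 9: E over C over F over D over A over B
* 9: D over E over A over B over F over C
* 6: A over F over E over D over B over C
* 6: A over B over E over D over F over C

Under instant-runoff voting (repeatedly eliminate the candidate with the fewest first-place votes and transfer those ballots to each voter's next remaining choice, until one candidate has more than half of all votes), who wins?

Round 1: A 12, B 5, C 7, D 9, E 9, F 0. F eliminated.
Round 2: A 12, B 5, C 7, D 9, E 9. B eliminated.
Round 3: A 17, C 7, D 9, E 9. C eliminated.
Round 4: A 17, D 16, E 9. E eliminated.
Round 5: A 17, D 25. D has a majority (≥22).

D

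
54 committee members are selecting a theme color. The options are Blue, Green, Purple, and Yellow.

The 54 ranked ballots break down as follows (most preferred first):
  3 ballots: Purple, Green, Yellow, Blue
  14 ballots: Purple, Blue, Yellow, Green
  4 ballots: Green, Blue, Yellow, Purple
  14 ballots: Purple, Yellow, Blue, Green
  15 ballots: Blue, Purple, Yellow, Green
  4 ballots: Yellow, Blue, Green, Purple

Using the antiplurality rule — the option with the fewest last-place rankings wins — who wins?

Yellow

Last-place votes: Blue 3, Green 43, Purple 8, Yellow 0.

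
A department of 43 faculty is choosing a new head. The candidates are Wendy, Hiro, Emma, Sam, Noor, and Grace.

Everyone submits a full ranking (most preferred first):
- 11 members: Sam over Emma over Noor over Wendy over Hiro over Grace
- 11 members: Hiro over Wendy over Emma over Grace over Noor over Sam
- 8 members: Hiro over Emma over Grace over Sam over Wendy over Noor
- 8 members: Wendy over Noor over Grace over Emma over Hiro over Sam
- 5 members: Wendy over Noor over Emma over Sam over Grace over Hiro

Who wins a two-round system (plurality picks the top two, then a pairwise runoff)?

Wendy

Round 1 first-place votes: Wendy 13, Hiro 19, Emma 0, Sam 11, Noor 0, Grace 0. Hiro and Wendy advance.
Runoff: Hiro is ranked above Wendy on 19 ballots, Wendy above Hiro on 24.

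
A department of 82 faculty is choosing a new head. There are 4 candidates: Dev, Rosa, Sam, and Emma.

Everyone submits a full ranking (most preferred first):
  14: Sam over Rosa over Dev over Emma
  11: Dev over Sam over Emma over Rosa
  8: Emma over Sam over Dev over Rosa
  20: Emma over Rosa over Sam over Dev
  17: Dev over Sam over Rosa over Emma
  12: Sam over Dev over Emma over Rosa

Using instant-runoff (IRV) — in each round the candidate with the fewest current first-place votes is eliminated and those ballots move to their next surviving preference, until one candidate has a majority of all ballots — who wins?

Round 1: Dev 28, Rosa 0, Sam 26, Emma 28. Rosa eliminated.
Round 2: Dev 28, Sam 26, Emma 28. Sam eliminated.
Round 3: Dev 54, Emma 28. Dev has a majority (≥42).

Dev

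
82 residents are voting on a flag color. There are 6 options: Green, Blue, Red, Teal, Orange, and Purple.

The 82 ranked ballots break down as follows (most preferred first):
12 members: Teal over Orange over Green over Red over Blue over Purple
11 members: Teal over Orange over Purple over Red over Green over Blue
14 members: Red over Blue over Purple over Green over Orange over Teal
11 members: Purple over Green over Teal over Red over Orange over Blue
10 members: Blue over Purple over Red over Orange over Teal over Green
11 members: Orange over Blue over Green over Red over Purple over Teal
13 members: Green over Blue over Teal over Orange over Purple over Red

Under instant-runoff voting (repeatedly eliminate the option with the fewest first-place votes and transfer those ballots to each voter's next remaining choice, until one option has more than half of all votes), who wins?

Purple

Round 1: Green 13, Blue 10, Red 14, Teal 23, Orange 11, Purple 11. Blue eliminated.
Round 2: Green 13, Red 14, Teal 23, Orange 11, Purple 21. Orange eliminated.
Round 3: Green 24, Red 14, Teal 23, Purple 21. Red eliminated.
Round 4: Green 24, Teal 23, Purple 35. Teal eliminated.
Round 5: Green 36, Purple 46. Purple has a majority (≥42).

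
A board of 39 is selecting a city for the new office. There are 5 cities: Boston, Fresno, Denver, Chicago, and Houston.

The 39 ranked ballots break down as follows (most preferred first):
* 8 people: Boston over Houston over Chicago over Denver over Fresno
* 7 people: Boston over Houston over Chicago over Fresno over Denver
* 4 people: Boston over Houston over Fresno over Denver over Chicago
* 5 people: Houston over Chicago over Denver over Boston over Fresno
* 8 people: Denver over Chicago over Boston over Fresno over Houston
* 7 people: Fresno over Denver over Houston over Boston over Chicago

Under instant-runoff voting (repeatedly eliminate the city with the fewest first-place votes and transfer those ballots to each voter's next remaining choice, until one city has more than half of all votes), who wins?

Denver

Round 1: Boston 19, Fresno 7, Denver 8, Chicago 0, Houston 5. Chicago eliminated.
Round 2: Boston 19, Fresno 7, Denver 8, Houston 5. Houston eliminated.
Round 3: Boston 19, Fresno 7, Denver 13. Fresno eliminated.
Round 4: Boston 19, Denver 20. Denver has a majority (≥20).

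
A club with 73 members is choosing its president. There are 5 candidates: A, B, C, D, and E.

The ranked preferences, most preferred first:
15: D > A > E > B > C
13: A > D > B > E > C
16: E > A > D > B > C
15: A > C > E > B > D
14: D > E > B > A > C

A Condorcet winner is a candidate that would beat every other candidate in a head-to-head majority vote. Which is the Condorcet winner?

A

A vs B: 59–14
A vs C: 73–0
A vs D: 44–29
A vs E: 43–30
A beats every other candidate.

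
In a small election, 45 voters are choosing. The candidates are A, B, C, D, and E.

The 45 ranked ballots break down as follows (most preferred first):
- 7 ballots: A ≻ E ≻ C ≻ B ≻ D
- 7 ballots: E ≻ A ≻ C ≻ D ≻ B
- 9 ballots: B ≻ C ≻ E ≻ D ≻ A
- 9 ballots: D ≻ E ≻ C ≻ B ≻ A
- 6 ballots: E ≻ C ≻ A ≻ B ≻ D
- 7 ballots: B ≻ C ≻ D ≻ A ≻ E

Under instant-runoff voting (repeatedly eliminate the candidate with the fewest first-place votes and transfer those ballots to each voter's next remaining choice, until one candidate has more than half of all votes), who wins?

Round 1: A 7, B 16, C 0, D 9, E 13. C eliminated.
Round 2: A 7, B 16, D 9, E 13. A eliminated.
Round 3: B 16, D 9, E 20. D eliminated.
Round 4: B 16, E 29. E has a majority (≥23).

E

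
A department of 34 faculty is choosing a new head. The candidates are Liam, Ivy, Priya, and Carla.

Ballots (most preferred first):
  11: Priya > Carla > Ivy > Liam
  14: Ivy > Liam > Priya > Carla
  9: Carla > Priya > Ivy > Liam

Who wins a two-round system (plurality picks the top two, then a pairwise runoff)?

Round 1 first-place votes: Liam 0, Ivy 14, Priya 11, Carla 9. Ivy and Priya advance.
Runoff: Ivy is ranked above Priya on 14 ballots, Priya above Ivy on 20.

Priya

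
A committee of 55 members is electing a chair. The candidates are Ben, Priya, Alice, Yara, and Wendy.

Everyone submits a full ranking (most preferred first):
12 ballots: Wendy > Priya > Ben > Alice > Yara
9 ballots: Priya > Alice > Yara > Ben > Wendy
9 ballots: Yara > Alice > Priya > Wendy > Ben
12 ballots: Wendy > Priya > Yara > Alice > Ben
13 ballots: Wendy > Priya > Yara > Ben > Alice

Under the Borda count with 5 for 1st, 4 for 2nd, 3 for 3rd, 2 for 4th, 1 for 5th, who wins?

Priya

Ben: 12×3 + 9×2 + 9×1 + 12×1 + 13×2 = 101
Priya: 12×4 + 9×5 + 9×3 + 12×4 + 13×4 = 220
Alice: 12×2 + 9×4 + 9×4 + 12×2 + 13×1 = 133
Yara: 12×1 + 9×3 + 9×5 + 12×3 + 13×3 = 159
Wendy: 12×5 + 9×1 + 9×2 + 12×5 + 13×5 = 212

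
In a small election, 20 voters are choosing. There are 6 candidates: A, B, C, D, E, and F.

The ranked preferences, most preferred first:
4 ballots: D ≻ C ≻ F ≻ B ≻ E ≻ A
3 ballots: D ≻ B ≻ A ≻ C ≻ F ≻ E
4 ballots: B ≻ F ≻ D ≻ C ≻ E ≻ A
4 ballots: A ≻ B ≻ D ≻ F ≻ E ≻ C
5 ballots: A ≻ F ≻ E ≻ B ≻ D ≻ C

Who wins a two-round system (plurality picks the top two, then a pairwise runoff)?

Round 1 first-place votes: A 9, B 4, C 0, D 7, E 0, F 0. A and D advance.
Runoff: A is ranked above D on 9 ballots, D above A on 11.

D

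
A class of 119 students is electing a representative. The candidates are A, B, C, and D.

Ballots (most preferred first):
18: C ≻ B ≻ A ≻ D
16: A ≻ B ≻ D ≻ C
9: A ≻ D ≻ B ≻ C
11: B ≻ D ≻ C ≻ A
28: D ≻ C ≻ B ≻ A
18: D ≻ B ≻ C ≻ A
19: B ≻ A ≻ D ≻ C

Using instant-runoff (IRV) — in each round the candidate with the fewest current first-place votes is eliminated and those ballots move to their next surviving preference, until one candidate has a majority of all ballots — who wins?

Round 1: A 25, B 30, C 18, D 46. C eliminated.
Round 2: A 25, B 48, D 46. A eliminated.
Round 3: B 64, D 55. B has a majority (≥60).

B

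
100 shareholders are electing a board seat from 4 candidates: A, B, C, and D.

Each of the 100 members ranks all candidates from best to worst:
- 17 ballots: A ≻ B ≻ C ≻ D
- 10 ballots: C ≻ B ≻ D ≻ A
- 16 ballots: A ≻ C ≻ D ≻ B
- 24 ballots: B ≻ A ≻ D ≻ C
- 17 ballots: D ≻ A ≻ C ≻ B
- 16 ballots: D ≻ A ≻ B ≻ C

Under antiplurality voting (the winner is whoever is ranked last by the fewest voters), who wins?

Last-place votes: A 10, B 33, C 40, D 17.

A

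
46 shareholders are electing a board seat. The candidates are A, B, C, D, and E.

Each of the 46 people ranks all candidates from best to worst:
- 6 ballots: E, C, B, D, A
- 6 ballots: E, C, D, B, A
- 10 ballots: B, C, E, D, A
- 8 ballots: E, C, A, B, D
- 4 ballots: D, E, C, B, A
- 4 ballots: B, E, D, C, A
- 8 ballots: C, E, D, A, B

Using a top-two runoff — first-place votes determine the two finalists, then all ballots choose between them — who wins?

Round 1 first-place votes: A 0, B 14, C 8, D 4, E 20. E and B advance.
Runoff: E is ranked above B on 32 ballots, B above E on 14.

E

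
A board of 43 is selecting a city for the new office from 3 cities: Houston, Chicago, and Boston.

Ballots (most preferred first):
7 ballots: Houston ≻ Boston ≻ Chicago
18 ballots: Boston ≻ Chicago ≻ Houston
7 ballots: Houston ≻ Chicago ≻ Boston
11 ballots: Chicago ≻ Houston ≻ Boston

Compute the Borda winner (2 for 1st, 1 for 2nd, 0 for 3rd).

Houston: 7×2 + 18×0 + 7×2 + 11×1 = 39
Chicago: 7×0 + 18×1 + 7×1 + 11×2 = 47
Boston: 7×1 + 18×2 + 7×0 + 11×0 = 43

Chicago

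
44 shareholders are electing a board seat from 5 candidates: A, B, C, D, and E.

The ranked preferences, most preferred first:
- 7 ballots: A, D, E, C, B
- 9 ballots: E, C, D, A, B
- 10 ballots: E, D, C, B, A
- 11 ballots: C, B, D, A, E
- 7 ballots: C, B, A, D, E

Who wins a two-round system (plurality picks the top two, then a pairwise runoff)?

Round 1 first-place votes: A 7, B 0, C 18, D 0, E 19. E and C advance.
Runoff: E is ranked above C on 26 ballots, C above E on 18.

E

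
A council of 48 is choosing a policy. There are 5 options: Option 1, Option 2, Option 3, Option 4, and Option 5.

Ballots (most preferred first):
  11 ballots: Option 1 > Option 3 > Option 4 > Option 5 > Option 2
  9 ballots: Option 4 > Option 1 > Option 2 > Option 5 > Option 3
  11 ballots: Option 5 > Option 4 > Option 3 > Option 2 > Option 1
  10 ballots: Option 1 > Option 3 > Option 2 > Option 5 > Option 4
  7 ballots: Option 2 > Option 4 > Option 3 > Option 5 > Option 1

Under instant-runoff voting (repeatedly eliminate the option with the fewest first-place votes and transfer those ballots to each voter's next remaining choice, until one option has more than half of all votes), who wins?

Option 4

Round 1: Option 1 21, Option 2 7, Option 3 0, Option 4 9, Option 5 11. Option 3 eliminated.
Round 2: Option 1 21, Option 2 7, Option 4 9, Option 5 11. Option 2 eliminated.
Round 3: Option 1 21, Option 4 16, Option 5 11. Option 5 eliminated.
Round 4: Option 1 21, Option 4 27. Option 4 has a majority (≥25).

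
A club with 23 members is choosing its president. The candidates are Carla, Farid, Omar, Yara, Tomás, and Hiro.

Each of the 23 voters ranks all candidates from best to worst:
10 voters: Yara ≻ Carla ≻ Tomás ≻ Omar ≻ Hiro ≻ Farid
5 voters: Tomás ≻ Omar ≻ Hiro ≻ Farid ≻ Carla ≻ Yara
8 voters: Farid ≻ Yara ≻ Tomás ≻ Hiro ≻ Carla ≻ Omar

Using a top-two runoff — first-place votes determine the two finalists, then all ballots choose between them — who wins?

Farid

Round 1 first-place votes: Carla 0, Farid 8, Omar 0, Yara 10, Tomás 5, Hiro 0. Yara and Farid advance.
Runoff: Yara is ranked above Farid on 10 ballots, Farid above Yara on 13.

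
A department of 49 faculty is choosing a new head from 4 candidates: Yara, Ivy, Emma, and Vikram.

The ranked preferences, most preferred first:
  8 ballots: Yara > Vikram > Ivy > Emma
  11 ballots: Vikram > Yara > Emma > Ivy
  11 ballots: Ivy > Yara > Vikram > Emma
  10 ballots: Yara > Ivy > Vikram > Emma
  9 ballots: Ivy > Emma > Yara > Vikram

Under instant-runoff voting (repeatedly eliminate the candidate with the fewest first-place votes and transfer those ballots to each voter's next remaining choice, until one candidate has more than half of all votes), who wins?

Yara

Round 1: Yara 18, Ivy 20, Emma 0, Vikram 11. Emma eliminated.
Round 2: Yara 18, Ivy 20, Vikram 11. Vikram eliminated.
Round 3: Yara 29, Ivy 20. Yara has a majority (≥25).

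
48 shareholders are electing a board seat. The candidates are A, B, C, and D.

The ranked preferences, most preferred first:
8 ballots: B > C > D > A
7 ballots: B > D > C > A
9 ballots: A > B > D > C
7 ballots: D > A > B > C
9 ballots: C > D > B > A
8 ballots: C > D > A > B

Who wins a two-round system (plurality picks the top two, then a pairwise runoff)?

Round 1 first-place votes: A 9, B 15, C 17, D 7. C and B advance.
Runoff: C is ranked above B on 17 ballots, B above C on 31.

B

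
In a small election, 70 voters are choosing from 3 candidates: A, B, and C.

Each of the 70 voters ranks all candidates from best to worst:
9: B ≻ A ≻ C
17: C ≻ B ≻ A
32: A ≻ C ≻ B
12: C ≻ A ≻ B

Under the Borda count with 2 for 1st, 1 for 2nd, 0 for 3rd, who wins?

C

A: 9×1 + 17×0 + 32×2 + 12×1 = 85
B: 9×2 + 17×1 + 32×0 + 12×0 = 35
C: 9×0 + 17×2 + 32×1 + 12×2 = 90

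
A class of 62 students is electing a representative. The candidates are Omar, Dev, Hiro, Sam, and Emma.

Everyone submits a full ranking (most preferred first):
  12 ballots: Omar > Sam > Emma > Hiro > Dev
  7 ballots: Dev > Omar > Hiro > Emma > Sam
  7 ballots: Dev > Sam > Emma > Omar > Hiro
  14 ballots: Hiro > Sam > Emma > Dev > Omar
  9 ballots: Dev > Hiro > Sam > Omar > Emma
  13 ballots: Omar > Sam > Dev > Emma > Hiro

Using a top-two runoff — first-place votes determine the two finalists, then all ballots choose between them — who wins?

Round 1 first-place votes: Omar 25, Dev 23, Hiro 14, Sam 0, Emma 0. Omar and Dev advance.
Runoff: Omar is ranked above Dev on 25 ballots, Dev above Omar on 37.

Dev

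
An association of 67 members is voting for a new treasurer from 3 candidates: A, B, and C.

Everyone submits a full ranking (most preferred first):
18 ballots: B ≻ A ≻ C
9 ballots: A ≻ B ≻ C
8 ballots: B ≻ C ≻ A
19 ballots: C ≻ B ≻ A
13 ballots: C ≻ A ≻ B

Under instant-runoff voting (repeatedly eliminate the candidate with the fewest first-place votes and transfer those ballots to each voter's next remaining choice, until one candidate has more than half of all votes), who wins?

Round 1: A 9, B 26, C 32. A eliminated.
Round 2: B 35, C 32. B has a majority (≥34).

B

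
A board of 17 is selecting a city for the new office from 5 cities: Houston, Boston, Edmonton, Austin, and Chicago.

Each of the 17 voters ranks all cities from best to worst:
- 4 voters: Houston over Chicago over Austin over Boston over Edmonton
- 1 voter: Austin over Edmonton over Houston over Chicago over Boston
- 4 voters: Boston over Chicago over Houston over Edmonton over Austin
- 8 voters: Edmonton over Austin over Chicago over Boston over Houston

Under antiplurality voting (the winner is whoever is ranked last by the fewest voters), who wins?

Last-place votes: Houston 8, Boston 1, Edmonton 4, Austin 4, Chicago 0.

Chicago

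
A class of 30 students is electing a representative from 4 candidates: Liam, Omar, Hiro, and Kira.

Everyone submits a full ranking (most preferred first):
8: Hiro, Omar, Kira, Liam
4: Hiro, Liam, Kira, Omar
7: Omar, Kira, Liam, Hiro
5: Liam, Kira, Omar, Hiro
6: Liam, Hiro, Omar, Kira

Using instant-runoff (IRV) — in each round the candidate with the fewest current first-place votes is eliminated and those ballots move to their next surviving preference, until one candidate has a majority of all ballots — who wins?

Liam

Round 1: Liam 11, Omar 7, Hiro 12, Kira 0. Kira eliminated.
Round 2: Liam 11, Omar 7, Hiro 12. Omar eliminated.
Round 3: Liam 18, Hiro 12. Liam has a majority (≥16).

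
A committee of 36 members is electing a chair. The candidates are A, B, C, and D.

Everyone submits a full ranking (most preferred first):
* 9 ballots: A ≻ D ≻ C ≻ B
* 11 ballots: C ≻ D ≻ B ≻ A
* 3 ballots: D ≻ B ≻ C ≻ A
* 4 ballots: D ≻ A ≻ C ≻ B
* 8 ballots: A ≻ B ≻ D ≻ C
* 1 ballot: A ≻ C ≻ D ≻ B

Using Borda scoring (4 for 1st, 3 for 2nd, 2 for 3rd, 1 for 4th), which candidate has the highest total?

A: 9×4 + 11×1 + 3×1 + 4×3 + 8×4 + 1×4 = 98
B: 9×1 + 11×2 + 3×3 + 4×1 + 8×3 + 1×1 = 69
C: 9×2 + 11×4 + 3×2 + 4×2 + 8×1 + 1×3 = 87
D: 9×3 + 11×3 + 3×4 + 4×4 + 8×2 + 1×2 = 106

D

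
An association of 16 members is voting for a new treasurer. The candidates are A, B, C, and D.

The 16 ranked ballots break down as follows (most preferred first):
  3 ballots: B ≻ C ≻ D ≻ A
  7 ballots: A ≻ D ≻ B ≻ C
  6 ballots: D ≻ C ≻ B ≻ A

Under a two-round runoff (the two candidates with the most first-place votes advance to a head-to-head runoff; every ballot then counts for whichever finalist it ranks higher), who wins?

D

Round 1 first-place votes: A 7, B 3, C 0, D 6. A and D advance.
Runoff: A is ranked above D on 7 ballots, D above A on 9.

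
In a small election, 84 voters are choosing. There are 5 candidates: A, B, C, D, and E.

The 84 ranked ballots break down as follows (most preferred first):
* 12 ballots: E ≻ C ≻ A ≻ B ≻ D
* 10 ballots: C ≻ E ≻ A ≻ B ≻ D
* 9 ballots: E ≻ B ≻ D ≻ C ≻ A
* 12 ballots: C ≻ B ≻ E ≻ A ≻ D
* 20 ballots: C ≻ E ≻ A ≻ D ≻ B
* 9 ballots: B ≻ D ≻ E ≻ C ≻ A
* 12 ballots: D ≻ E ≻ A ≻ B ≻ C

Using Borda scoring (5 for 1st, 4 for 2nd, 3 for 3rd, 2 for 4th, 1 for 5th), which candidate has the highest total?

E

A: 12×3 + 10×3 + 9×1 + 12×2 + 20×3 + 9×1 + 12×3 = 204
B: 12×2 + 10×2 + 9×4 + 12×4 + 20×1 + 9×5 + 12×2 = 217
C: 12×4 + 10×5 + 9×2 + 12×5 + 20×5 + 9×2 + 12×1 = 306
D: 12×1 + 10×1 + 9×3 + 12×1 + 20×2 + 9×4 + 12×5 = 197
E: 12×5 + 10×4 + 9×5 + 12×3 + 20×4 + 9×3 + 12×4 = 336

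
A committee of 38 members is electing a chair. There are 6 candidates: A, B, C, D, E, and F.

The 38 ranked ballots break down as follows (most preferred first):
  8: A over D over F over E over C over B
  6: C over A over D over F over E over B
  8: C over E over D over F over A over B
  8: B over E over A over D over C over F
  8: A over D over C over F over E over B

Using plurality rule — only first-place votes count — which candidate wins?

First-place votes: A 16, B 8, C 14, D 0, E 0, F 0.

A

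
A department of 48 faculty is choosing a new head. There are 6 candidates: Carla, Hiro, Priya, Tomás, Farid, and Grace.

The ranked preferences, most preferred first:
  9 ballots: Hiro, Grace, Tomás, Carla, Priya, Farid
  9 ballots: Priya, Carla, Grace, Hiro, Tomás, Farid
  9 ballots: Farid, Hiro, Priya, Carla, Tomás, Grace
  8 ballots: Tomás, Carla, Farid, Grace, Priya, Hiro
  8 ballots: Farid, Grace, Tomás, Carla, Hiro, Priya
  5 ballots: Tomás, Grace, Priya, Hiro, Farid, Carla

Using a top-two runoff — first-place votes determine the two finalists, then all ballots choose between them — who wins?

Round 1 first-place votes: Carla 0, Hiro 9, Priya 9, Tomás 13, Farid 17, Grace 0. Farid and Tomás advance.
Runoff: Farid is ranked above Tomás on 17 ballots, Tomás above Farid on 31.

Tomás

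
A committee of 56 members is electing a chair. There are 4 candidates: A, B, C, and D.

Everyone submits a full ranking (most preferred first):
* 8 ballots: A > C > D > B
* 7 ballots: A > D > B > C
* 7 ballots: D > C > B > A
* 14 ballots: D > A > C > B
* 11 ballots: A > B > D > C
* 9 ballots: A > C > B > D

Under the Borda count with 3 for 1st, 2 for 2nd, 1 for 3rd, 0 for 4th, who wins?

A: 8×3 + 7×3 + 7×0 + 14×2 + 11×3 + 9×3 = 133
B: 8×0 + 7×1 + 7×1 + 14×0 + 11×2 + 9×1 = 45
C: 8×2 + 7×0 + 7×2 + 14×1 + 11×0 + 9×2 = 62
D: 8×1 + 7×2 + 7×3 + 14×3 + 11×1 + 9×0 = 96

A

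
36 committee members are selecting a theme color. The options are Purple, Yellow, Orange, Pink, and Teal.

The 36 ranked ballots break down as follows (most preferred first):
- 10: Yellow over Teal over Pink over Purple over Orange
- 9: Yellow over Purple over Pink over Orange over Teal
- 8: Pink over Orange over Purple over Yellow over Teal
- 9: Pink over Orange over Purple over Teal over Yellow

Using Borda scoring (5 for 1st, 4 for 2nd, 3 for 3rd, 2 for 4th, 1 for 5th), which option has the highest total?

Pink

Purple: 10×2 + 9×4 + 8×3 + 9×3 = 107
Yellow: 10×5 + 9×5 + 8×2 + 9×1 = 120
Orange: 10×1 + 9×2 + 8×4 + 9×4 = 96
Pink: 10×3 + 9×3 + 8×5 + 9×5 = 142
Teal: 10×4 + 9×1 + 8×1 + 9×2 = 75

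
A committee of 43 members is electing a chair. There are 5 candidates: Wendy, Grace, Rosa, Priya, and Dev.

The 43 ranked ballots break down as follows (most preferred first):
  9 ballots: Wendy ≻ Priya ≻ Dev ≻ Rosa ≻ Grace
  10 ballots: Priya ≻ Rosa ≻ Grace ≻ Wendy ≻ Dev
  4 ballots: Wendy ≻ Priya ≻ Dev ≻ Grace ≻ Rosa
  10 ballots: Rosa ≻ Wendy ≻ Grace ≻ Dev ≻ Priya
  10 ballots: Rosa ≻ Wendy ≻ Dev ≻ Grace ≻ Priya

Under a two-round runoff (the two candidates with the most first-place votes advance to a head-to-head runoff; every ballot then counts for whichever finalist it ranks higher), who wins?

Round 1 first-place votes: Wendy 13, Grace 0, Rosa 20, Priya 10, Dev 0. Rosa and Wendy advance.
Runoff: Rosa is ranked above Wendy on 30 ballots, Wendy above Rosa on 13.

Rosa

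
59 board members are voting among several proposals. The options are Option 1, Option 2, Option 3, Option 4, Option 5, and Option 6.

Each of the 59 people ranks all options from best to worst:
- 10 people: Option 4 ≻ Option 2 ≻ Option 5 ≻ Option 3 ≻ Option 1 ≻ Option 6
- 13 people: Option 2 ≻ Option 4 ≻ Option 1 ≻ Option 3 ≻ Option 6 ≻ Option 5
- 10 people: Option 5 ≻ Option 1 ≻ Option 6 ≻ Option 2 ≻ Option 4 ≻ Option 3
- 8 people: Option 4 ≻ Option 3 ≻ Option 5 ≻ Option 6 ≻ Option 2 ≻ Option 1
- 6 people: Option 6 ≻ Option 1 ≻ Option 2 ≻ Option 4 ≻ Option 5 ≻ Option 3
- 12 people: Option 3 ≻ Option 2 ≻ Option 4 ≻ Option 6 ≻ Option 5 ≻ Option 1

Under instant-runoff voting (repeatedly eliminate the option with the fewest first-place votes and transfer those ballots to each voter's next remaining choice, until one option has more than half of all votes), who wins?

Option 2

Round 1: Option 1 0, Option 2 13, Option 3 12, Option 4 18, Option 5 10, Option 6 6. Option 1 eliminated.
Round 2: Option 2 13, Option 3 12, Option 4 18, Option 5 10, Option 6 6. Option 6 eliminated.
Round 3: Option 2 19, Option 3 12, Option 4 18, Option 5 10. Option 5 eliminated.
Round 4: Option 2 29, Option 3 12, Option 4 18. Option 3 eliminated.
Round 5: Option 2 41, Option 4 18. Option 2 has a majority (≥30).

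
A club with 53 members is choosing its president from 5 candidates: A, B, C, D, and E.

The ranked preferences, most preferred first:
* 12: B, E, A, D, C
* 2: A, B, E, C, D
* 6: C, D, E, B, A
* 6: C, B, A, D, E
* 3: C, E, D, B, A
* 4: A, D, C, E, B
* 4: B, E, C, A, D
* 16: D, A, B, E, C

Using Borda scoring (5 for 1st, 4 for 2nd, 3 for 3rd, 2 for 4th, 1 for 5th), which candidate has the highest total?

A: 12×3 + 2×5 + 6×1 + 6×3 + 3×1 + 4×5 + 4×2 + 16×4 = 165
B: 12×5 + 2×4 + 6×2 + 6×4 + 3×2 + 4×1 + 4×5 + 16×3 = 182
C: 12×1 + 2×2 + 6×5 + 6×5 + 3×5 + 4×3 + 4×3 + 16×1 = 131
D: 12×2 + 2×1 + 6×4 + 6×2 + 3×3 + 4×4 + 4×1 + 16×5 = 171
E: 12×4 + 2×3 + 6×3 + 6×1 + 3×4 + 4×2 + 4×4 + 16×2 = 146

B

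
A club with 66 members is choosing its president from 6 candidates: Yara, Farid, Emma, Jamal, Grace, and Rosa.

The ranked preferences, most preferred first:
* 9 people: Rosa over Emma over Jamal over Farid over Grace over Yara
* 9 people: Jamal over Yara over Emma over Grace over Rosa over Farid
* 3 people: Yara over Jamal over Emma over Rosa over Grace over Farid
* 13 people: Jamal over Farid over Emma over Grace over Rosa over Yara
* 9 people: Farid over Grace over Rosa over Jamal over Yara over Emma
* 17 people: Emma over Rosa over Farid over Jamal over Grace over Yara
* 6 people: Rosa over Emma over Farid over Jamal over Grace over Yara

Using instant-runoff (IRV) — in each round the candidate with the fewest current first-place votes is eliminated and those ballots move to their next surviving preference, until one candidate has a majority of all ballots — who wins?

Rosa

Round 1: Yara 3, Farid 9, Emma 17, Jamal 22, Grace 0, Rosa 15. Grace eliminated.
Round 2: Yara 3, Farid 9, Emma 17, Jamal 22, Rosa 15. Yara eliminated.
Round 3: Farid 9, Emma 17, Jamal 25, Rosa 15. Farid eliminated.
Round 4: Emma 17, Jamal 25, Rosa 24. Emma eliminated.
Round 5: Jamal 25, Rosa 41. Rosa has a majority (≥34).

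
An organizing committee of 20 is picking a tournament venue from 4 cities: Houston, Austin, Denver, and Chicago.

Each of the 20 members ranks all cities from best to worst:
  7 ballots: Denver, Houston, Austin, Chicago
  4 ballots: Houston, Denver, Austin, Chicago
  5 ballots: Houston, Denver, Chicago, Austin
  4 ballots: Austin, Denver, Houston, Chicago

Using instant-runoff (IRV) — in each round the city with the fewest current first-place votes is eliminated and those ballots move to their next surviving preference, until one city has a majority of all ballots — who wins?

Round 1: Houston 9, Austin 4, Denver 7, Chicago 0. Chicago eliminated.
Round 2: Houston 9, Austin 4, Denver 7. Austin eliminated.
Round 3: Houston 9, Denver 11. Denver has a majority (≥11).

Denver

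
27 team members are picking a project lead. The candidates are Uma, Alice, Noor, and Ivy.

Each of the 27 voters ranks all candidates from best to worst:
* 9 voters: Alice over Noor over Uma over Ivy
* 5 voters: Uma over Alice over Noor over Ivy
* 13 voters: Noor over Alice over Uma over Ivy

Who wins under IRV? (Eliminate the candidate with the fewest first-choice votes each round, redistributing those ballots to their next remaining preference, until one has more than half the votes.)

Alice

Round 1: Uma 5, Alice 9, Noor 13, Ivy 0. Ivy eliminated.
Round 2: Uma 5, Alice 9, Noor 13. Uma eliminated.
Round 3: Alice 14, Noor 13. Alice has a majority (≥14).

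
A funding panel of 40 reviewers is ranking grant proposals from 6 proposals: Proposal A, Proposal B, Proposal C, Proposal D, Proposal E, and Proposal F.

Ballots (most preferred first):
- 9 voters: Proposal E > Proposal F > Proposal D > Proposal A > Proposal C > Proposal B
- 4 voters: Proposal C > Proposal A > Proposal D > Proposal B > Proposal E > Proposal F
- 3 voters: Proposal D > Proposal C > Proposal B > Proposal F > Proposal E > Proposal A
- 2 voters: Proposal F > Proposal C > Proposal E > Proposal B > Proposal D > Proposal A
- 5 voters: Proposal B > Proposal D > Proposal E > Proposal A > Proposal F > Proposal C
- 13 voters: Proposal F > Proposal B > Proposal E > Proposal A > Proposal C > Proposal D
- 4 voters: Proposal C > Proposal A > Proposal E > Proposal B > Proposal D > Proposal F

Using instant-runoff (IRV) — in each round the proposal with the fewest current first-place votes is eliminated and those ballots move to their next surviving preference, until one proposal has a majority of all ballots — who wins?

Round 1: Proposal A 0, Proposal B 5, Proposal C 8, Proposal D 3, Proposal E 9, Proposal F 15. Proposal A eliminated.
Round 2: Proposal B 5, Proposal C 8, Proposal D 3, Proposal E 9, Proposal F 15. Proposal D eliminated.
Round 3: Proposal B 5, Proposal C 11, Proposal E 9, Proposal F 15. Proposal B eliminated.
Round 4: Proposal C 11, Proposal E 14, Proposal F 15. Proposal C eliminated.
Round 5: Proposal E 22, Proposal F 18. Proposal E has a majority (≥21).

Proposal E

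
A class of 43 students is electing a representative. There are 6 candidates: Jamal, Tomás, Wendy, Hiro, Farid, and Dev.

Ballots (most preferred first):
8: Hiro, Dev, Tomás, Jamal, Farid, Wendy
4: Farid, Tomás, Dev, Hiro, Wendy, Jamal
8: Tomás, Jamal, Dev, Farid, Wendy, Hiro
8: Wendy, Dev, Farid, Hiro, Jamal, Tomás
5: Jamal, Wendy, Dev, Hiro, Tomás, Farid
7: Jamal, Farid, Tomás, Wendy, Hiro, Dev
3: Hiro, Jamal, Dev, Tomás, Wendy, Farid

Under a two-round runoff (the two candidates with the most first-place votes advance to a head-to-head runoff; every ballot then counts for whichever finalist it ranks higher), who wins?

Hiro

Round 1 first-place votes: Jamal 12, Tomás 8, Wendy 8, Hiro 11, Farid 4, Dev 0. Jamal and Hiro advance.
Runoff: Jamal is ranked above Hiro on 20 ballots, Hiro above Jamal on 23.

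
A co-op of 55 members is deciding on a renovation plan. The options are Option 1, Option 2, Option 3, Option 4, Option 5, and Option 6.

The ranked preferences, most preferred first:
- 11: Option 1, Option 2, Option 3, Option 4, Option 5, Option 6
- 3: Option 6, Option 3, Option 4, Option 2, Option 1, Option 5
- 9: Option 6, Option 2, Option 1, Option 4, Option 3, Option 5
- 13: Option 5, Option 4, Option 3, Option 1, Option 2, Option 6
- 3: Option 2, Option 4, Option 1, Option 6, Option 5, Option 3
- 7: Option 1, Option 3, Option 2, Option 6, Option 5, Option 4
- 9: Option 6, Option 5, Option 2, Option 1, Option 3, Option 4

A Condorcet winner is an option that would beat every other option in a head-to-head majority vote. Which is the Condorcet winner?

Option 1

Option 1 vs Option 2: 31–24
Option 1 vs Option 3: 39–16
Option 1 vs Option 4: 36–19
Option 1 vs Option 5: 33–22
Option 1 vs Option 6: 34–21
Option 1 beats every other option.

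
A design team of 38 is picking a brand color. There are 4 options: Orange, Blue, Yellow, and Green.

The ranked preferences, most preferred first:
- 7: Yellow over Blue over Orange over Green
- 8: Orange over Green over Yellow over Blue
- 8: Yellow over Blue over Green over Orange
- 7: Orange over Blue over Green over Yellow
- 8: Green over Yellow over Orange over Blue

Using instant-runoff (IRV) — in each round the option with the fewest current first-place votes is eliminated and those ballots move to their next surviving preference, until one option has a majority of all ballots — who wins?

Round 1: Orange 15, Blue 0, Yellow 15, Green 8. Blue eliminated.
Round 2: Orange 15, Yellow 15, Green 8. Green eliminated.
Round 3: Orange 15, Yellow 23. Yellow has a majority (≥20).

Yellow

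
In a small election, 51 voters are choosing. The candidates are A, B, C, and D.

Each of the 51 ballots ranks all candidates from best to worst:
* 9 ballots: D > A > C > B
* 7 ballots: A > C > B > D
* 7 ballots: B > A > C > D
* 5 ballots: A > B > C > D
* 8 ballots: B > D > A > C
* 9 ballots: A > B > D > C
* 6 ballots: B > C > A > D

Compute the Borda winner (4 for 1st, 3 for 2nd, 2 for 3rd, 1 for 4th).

A: 9×3 + 7×4 + 7×3 + 5×4 + 8×2 + 9×4 + 6×2 = 160
B: 9×1 + 7×2 + 7×4 + 5×3 + 8×4 + 9×3 + 6×4 = 149
C: 9×2 + 7×3 + 7×2 + 5×2 + 8×1 + 9×1 + 6×3 = 98
D: 9×4 + 7×1 + 7×1 + 5×1 + 8×3 + 9×2 + 6×1 = 103

A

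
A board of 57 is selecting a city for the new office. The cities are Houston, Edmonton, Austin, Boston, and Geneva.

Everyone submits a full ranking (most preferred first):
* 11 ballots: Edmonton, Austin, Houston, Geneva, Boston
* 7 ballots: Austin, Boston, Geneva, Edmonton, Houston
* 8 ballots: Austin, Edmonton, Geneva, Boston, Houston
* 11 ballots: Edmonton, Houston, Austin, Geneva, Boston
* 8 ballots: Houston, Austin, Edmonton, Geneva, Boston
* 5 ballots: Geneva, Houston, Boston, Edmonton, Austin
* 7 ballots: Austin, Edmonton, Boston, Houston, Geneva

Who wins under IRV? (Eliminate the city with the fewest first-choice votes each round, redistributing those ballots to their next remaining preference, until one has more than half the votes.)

Round 1: Houston 8, Edmonton 22, Austin 22, Boston 0, Geneva 5. Boston eliminated.
Round 2: Houston 8, Edmonton 22, Austin 22, Geneva 5. Geneva eliminated.
Round 3: Houston 13, Edmonton 22, Austin 22. Houston eliminated.
Round 4: Edmonton 27, Austin 30. Austin has a majority (≥29).

Austin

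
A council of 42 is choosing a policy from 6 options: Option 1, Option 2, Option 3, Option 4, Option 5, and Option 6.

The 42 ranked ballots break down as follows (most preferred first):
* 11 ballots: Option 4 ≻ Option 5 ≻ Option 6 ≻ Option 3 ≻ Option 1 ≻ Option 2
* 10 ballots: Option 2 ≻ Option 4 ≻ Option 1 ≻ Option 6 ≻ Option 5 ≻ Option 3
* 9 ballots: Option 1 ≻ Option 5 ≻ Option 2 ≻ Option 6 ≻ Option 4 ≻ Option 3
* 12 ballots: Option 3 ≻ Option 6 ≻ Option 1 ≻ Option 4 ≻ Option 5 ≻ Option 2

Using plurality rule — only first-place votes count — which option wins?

First-place votes: Option 1 9, Option 2 10, Option 3 12, Option 4 11, Option 5 0, Option 6 0.

Option 3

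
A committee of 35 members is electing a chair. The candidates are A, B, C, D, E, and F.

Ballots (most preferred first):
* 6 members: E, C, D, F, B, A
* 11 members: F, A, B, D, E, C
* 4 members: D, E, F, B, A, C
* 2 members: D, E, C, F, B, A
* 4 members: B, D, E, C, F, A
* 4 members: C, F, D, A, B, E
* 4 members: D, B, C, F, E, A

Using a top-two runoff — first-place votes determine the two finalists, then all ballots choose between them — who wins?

Round 1 first-place votes: A 0, B 4, C 4, D 10, E 6, F 11. F and D advance.
Runoff: F is ranked above D on 15 ballots, D above F on 20.

D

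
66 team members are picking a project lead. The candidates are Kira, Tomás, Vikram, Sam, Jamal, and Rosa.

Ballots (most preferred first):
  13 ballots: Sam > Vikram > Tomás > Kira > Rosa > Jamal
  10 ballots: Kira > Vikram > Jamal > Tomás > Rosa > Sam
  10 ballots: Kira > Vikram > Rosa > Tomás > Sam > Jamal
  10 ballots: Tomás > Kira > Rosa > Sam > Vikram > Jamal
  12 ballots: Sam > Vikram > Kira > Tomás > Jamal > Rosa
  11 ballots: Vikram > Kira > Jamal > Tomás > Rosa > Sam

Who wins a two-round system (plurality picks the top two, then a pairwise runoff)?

Kira

Round 1 first-place votes: Kira 20, Tomás 10, Vikram 11, Sam 25, Jamal 0, Rosa 0. Sam and Kira advance.
Runoff: Sam is ranked above Kira on 25 ballots, Kira above Sam on 41.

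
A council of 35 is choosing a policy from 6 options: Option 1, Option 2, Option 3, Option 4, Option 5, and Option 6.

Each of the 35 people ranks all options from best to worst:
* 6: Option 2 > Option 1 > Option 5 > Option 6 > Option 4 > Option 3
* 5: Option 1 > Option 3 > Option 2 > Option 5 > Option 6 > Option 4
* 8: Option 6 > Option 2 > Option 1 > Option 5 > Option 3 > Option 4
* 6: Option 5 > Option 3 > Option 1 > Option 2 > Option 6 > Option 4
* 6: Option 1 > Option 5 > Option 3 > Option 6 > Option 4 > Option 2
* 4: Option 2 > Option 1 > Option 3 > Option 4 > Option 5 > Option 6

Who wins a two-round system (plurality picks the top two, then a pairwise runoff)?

Option 2

Round 1 first-place votes: Option 1 11, Option 2 10, Option 3 0, Option 4 0, Option 5 6, Option 6 8. Option 1 and Option 2 advance.
Runoff: Option 1 is ranked above Option 2 on 17 ballots, Option 2 above Option 1 on 18.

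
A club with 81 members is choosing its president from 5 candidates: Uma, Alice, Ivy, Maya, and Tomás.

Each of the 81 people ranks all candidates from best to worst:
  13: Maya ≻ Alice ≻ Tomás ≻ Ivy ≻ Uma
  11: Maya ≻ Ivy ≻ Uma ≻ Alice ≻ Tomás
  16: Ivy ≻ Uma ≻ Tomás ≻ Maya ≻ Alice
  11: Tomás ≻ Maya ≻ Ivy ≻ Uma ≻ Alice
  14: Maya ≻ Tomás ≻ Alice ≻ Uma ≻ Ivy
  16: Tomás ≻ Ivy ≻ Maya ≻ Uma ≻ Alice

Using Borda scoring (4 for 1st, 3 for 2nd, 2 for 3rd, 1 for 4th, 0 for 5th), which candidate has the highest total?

Uma: 13×0 + 11×2 + 16×3 + 11×1 + 14×1 + 16×1 = 111
Alice: 13×3 + 11×1 + 16×0 + 11×0 + 14×2 + 16×0 = 78
Ivy: 13×1 + 11×3 + 16×4 + 11×2 + 14×0 + 16×3 = 180
Maya: 13×4 + 11×4 + 16×1 + 11×3 + 14×4 + 16×2 = 233
Tomás: 13×2 + 11×0 + 16×2 + 11×4 + 14×3 + 16×4 = 208

Maya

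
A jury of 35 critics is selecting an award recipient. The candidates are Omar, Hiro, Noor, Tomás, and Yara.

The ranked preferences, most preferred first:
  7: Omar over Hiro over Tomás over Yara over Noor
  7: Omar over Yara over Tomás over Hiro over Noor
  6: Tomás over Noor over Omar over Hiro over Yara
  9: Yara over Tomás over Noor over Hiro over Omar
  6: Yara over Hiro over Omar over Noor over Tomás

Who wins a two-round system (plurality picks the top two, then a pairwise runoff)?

Round 1 first-place votes: Omar 14, Hiro 0, Noor 0, Tomás 6, Yara 15. Yara and Omar advance.
Runoff: Yara is ranked above Omar on 15 ballots, Omar above Yara on 20.

Omar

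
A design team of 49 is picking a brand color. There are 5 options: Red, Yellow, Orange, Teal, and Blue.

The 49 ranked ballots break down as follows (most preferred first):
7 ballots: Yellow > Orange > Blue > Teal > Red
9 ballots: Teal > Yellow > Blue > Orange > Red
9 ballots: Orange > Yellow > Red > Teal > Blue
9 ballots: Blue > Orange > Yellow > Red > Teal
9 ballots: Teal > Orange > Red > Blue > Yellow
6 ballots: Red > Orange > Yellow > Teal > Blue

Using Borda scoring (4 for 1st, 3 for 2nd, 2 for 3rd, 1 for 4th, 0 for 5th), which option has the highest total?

Red: 7×0 + 9×0 + 9×2 + 9×1 + 9×2 + 6×4 = 69
Yellow: 7×4 + 9×3 + 9×3 + 9×2 + 9×0 + 6×2 = 112
Orange: 7×3 + 9×1 + 9×4 + 9×3 + 9×3 + 6×3 = 138
Teal: 7×1 + 9×4 + 9×1 + 9×0 + 9×4 + 6×1 = 94
Blue: 7×2 + 9×2 + 9×0 + 9×4 + 9×1 + 6×0 = 77

Orange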